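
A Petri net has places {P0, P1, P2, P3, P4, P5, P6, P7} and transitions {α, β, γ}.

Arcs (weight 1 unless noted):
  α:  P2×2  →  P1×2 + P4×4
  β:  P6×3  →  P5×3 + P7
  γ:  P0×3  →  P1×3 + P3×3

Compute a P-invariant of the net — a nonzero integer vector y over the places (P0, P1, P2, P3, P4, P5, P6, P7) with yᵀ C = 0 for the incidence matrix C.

Incidence matrix C (rows=places, cols=transitions):
        α    β    γ
   P0   0    0   -3
   P1   2    0    3
   P2  -2    0    0
   P3   0    0    3
   P4   4    0    0
   P5   0    3    0
   P6   0   -3    0
   P7   0    1    0

Candidate y = [1, 1, 1, 0, 0, 0, 0, 0]; check y·C column-wise:
  col α: 1·0 + 1·2 + 1·-2 + 0·4 = 0
  col β: 1·0 + 1·0 + 1·0 + 0·3 + 0·-3 + 0·1 = 0
  col γ: 1·-3 + 1·3 + 1·0 + 0·3 = 0

y = (P0:1, P1:1, P2:1, P3:0, P4:0, P5:0, P6:0, P7:0)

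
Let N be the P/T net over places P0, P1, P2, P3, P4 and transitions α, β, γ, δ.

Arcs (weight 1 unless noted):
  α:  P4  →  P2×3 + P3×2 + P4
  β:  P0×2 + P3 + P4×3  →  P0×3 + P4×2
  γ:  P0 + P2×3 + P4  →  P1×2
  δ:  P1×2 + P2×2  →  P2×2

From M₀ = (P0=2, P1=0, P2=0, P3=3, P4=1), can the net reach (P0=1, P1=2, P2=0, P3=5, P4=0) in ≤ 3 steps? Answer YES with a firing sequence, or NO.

step 1: fire α:  (P0=2, P1=0, P2=0, P3=3, P4=1) → (P0=2, P1=0, P2=3, P3=5, P4=1)
step 2: fire γ:  (P0=2, P1=0, P2=3, P3=5, P4=1) → (P0=1, P1=2, P2=0, P3=5, P4=0)

YES — reachable via ⟨α, γ⟩ (2 firings)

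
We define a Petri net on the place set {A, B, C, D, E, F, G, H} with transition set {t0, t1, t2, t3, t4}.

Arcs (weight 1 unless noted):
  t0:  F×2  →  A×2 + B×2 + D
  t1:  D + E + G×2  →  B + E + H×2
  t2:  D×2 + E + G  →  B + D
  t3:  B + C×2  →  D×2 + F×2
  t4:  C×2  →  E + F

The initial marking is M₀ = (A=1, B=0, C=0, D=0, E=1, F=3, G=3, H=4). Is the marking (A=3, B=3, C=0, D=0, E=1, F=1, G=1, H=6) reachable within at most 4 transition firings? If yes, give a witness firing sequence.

step 1: fire t0:  (A=1, B=0, C=0, D=0, E=1, F=3, G=3, H=4) → (A=3, B=2, C=0, D=1, E=1, F=1, G=3, H=4)
step 2: fire t1:  (A=3, B=2, C=0, D=1, E=1, F=1, G=3, H=4) → (A=3, B=3, C=0, D=0, E=1, F=1, G=1, H=6)

YES — reachable via ⟨t0, t1⟩ (2 firings)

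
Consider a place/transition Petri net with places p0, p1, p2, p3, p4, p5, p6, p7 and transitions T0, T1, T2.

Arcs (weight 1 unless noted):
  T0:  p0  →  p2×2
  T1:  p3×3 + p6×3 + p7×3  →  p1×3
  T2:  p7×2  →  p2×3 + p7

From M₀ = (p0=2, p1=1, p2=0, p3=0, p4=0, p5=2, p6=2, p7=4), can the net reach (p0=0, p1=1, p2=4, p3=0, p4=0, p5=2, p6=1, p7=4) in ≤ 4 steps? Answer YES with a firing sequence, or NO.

NO — not reachable within 4 firings

depth 0: 1 marking
depth 1: 3 markings reached so far
depth 2: 6 markings reached so far
depth 3: 9 markings reached so far
depth 4: 11 markings reached so far
target is not among the 11 markings reachable within 4 steps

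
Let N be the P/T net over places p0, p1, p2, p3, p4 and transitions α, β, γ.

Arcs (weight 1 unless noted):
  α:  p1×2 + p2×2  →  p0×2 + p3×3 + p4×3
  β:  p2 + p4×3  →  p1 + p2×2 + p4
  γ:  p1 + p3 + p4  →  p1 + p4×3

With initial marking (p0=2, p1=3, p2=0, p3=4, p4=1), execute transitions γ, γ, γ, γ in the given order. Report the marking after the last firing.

step 1: fire γ:  (p0=2, p1=3, p2=0, p3=4, p4=1) → (p0=2, p1=3, p2=0, p3=3, p4=3)
step 2: fire γ:  (p0=2, p1=3, p2=0, p3=3, p4=3) → (p0=2, p1=3, p2=0, p3=2, p4=5)
step 3: fire γ:  (p0=2, p1=3, p2=0, p3=2, p4=5) → (p0=2, p1=3, p2=0, p3=1, p4=7)
step 4: fire γ:  (p0=2, p1=3, p2=0, p3=1, p4=7) → (p0=2, p1=3, p2=0, p3=0, p4=9)

(p0=2, p1=3, p2=0, p3=0, p4=9)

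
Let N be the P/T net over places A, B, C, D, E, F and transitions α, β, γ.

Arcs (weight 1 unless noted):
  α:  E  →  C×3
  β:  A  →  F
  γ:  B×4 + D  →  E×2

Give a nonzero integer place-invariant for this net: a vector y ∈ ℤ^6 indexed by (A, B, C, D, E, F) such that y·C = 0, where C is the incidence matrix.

Incidence matrix C (rows=places, cols=transitions):
        α    β    γ
    A   0   -1    0
    B   0    0   -4
    C   3    0    0
    D   0    0   -1
    E  -1    0    2
    F   0    1    0

Candidate y = [0, 1, 0, -4, 0, 0]; check y·C column-wise:
  col α: 1·0 + 0·3 + -4·0 + 0·-1 = 0
  col β: 0·-1 + 1·0 + -4·0 + 0·1 = 0
  col γ: 1·-4 + -4·-1 + 0·2 = 0

y = (A:0, B:1, C:0, D:-4, E:0, F:0)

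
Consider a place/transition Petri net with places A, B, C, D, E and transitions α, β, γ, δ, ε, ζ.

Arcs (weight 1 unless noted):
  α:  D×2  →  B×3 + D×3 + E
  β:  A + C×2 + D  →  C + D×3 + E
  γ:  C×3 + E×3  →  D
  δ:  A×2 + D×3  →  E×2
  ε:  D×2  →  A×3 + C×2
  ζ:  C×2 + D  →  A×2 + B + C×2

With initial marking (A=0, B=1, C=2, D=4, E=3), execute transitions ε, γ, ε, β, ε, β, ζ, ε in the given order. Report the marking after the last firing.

(A=12, B=2, C=5, D=0, E=2)

step 1: fire ε:  (A=0, B=1, C=2, D=4, E=3) → (A=3, B=1, C=4, D=2, E=3)
step 2: fire γ:  (A=3, B=1, C=4, D=2, E=3) → (A=3, B=1, C=1, D=3, E=0)
step 3: fire ε:  (A=3, B=1, C=1, D=3, E=0) → (A=6, B=1, C=3, D=1, E=0)
step 4: fire β:  (A=6, B=1, C=3, D=1, E=0) → (A=5, B=1, C=2, D=3, E=1)
step 5: fire ε:  (A=5, B=1, C=2, D=3, E=1) → (A=8, B=1, C=4, D=1, E=1)
step 6: fire β:  (A=8, B=1, C=4, D=1, E=1) → (A=7, B=1, C=3, D=3, E=2)
step 7: fire ζ:  (A=7, B=1, C=3, D=3, E=2) → (A=9, B=2, C=3, D=2, E=2)
step 8: fire ε:  (A=9, B=2, C=3, D=2, E=2) → (A=12, B=2, C=5, D=0, E=2)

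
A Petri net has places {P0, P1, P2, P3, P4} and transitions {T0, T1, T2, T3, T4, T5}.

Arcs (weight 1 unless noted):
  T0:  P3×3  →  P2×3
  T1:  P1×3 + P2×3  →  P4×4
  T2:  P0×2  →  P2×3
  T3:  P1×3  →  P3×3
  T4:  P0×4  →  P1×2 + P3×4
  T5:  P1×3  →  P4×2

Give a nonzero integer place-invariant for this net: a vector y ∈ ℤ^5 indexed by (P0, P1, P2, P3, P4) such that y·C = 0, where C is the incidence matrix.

y = (P0:3, P1:2, P2:2, P3:2, P4:3)

Incidence matrix C (rows=places, cols=transitions):
       T0   T1   T2   T3   T4   T5
   P0   0    0   -2    0   -4    0
   P1   0   -3    0   -3    2   -3
   P2   3   -3    3    0    0    0
   P3  -3    0    0    3    4    0
   P4   0    4    0    0    0    2

Candidate y = [3, 2, 2, 2, 3]; check y·C column-wise:
  col T0: 3·0 + 2·0 + 2·3 + 2·-3 + 3·0 = 0
  col T1: 3·0 + 2·-3 + 2·-3 + 2·0 + 3·4 = 0
  col T2: 3·-2 + 2·0 + 2·3 + 2·0 + 3·0 = 0
  col T3: 3·0 + 2·-3 + 2·0 + 2·3 + 3·0 = 0
  col T4: 3·-4 + 2·2 + 2·0 + 2·4 + 3·0 = 0
  col T5: 3·0 + 2·-3 + 2·0 + 2·0 + 3·2 = 0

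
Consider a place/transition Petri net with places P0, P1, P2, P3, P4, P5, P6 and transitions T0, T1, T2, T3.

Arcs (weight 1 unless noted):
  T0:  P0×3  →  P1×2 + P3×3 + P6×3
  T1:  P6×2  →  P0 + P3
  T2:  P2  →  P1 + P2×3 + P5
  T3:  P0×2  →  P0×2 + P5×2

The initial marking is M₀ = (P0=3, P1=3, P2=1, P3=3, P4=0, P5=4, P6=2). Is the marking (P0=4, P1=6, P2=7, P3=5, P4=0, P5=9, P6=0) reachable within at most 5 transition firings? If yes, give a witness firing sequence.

depth 0: 1 marking
depth 1: 5 markings reached so far
depth 2: 13 markings reached so far
depth 3: 26 markings reached so far
depth 4: 44 markings reached so far
depth 5: 67 markings reached so far
target is not among the 67 markings reachable within 5 steps

NO — not reachable within 5 firings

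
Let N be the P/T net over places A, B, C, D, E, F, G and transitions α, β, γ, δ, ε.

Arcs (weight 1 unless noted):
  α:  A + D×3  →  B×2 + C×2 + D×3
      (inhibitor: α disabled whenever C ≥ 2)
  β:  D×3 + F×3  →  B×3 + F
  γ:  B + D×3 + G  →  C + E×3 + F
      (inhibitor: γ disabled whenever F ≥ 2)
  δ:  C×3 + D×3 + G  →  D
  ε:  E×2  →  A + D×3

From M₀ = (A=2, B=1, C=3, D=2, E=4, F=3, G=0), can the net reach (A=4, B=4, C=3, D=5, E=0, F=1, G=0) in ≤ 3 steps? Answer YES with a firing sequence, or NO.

YES — reachable via ⟨ε, β, ε⟩ (3 firings)

step 1: fire ε:  (A=2, B=1, C=3, D=2, E=4, F=3, G=0) → (A=3, B=1, C=3, D=5, E=2, F=3, G=0)
step 2: fire β:  (A=3, B=1, C=3, D=5, E=2, F=3, G=0) → (A=3, B=4, C=3, D=2, E=2, F=1, G=0)
step 3: fire ε:  (A=3, B=4, C=3, D=2, E=2, F=1, G=0) → (A=4, B=4, C=3, D=5, E=0, F=1, G=0)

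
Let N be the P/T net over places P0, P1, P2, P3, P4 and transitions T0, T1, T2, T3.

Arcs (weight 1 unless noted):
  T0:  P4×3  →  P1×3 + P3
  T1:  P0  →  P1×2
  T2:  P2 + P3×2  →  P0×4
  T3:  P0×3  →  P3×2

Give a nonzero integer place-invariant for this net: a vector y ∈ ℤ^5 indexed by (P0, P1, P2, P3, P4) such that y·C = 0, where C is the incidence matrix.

y = (P0:2, P1:1, P2:2, P3:3, P4:2)

Incidence matrix C (rows=places, cols=transitions):
       T0   T1   T2   T3
   P0   0   -1    4   -3
   P1   3    2    0    0
   P2   0    0   -1    0
   P3   1    0   -2    2
   P4  -3    0    0    0

Candidate y = [2, 1, 2, 3, 2]; check y·C column-wise:
  col T0: 2·0 + 1·3 + 2·0 + 3·1 + 2·-3 = 0
  col T1: 2·-1 + 1·2 + 2·0 + 3·0 + 2·0 = 0
  col T2: 2·4 + 1·0 + 2·-1 + 3·-2 + 2·0 = 0
  col T3: 2·-3 + 1·0 + 2·0 + 3·2 + 2·0 = 0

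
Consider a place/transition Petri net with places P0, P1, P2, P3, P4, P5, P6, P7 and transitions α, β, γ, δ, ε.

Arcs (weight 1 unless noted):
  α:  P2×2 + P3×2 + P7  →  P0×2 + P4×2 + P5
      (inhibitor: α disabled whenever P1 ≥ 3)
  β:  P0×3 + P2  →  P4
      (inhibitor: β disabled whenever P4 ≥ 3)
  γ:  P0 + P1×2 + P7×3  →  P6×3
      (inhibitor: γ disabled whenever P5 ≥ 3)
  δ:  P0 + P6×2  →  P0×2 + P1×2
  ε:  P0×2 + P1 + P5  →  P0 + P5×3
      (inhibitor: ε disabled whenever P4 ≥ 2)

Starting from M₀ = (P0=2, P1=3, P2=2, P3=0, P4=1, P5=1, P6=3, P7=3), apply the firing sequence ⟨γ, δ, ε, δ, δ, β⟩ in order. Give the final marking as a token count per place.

(P0=0, P1=6, P2=1, P3=0, P4=2, P5=3, P6=0, P7=0)

step 1: fire γ:  (P0=2, P1=3, P2=2, P3=0, P4=1, P5=1, P6=3, P7=3) → (P0=1, P1=1, P2=2, P3=0, P4=1, P5=1, P6=6, P7=0)
step 2: fire δ:  (P0=1, P1=1, P2=2, P3=0, P4=1, P5=1, P6=6, P7=0) → (P0=2, P1=3, P2=2, P3=0, P4=1, P5=1, P6=4, P7=0)
step 3: fire ε:  (P0=2, P1=3, P2=2, P3=0, P4=1, P5=1, P6=4, P7=0) → (P0=1, P1=2, P2=2, P3=0, P4=1, P5=3, P6=4, P7=0)
step 4: fire δ:  (P0=1, P1=2, P2=2, P3=0, P4=1, P5=3, P6=4, P7=0) → (P0=2, P1=4, P2=2, P3=0, P4=1, P5=3, P6=2, P7=0)
step 5: fire δ:  (P0=2, P1=4, P2=2, P3=0, P4=1, P5=3, P6=2, P7=0) → (P0=3, P1=6, P2=2, P3=0, P4=1, P5=3, P6=0, P7=0)
step 6: fire β:  (P0=3, P1=6, P2=2, P3=0, P4=1, P5=3, P6=0, P7=0) → (P0=0, P1=6, P2=1, P3=0, P4=2, P5=3, P6=0, P7=0)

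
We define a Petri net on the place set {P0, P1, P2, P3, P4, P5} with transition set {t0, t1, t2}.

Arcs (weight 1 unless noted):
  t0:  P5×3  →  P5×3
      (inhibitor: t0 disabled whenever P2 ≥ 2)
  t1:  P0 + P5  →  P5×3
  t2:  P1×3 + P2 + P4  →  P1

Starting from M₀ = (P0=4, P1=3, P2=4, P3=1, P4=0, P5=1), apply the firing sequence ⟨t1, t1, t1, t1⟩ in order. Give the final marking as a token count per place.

step 1: fire t1:  (P0=4, P1=3, P2=4, P3=1, P4=0, P5=1) → (P0=3, P1=3, P2=4, P3=1, P4=0, P5=3)
step 2: fire t1:  (P0=3, P1=3, P2=4, P3=1, P4=0, P5=3) → (P0=2, P1=3, P2=4, P3=1, P4=0, P5=5)
step 3: fire t1:  (P0=2, P1=3, P2=4, P3=1, P4=0, P5=5) → (P0=1, P1=3, P2=4, P3=1, P4=0, P5=7)
step 4: fire t1:  (P0=1, P1=3, P2=4, P3=1, P4=0, P5=7) → (P0=0, P1=3, P2=4, P3=1, P4=0, P5=9)

(P0=0, P1=3, P2=4, P3=1, P4=0, P5=9)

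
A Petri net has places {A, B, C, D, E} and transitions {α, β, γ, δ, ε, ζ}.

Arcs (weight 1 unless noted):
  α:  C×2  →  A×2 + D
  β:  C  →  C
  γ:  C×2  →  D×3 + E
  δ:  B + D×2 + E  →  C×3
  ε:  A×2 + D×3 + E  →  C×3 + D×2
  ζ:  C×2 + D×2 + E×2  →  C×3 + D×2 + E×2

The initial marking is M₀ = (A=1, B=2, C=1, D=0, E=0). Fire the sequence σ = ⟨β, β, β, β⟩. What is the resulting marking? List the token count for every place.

step 1: fire β:  (A=1, B=2, C=1, D=0, E=0) → (A=1, B=2, C=1, D=0, E=0)
step 2: fire β:  (A=1, B=2, C=1, D=0, E=0) → (A=1, B=2, C=1, D=0, E=0)
step 3: fire β:  (A=1, B=2, C=1, D=0, E=0) → (A=1, B=2, C=1, D=0, E=0)
step 4: fire β:  (A=1, B=2, C=1, D=0, E=0) → (A=1, B=2, C=1, D=0, E=0)

(A=1, B=2, C=1, D=0, E=0)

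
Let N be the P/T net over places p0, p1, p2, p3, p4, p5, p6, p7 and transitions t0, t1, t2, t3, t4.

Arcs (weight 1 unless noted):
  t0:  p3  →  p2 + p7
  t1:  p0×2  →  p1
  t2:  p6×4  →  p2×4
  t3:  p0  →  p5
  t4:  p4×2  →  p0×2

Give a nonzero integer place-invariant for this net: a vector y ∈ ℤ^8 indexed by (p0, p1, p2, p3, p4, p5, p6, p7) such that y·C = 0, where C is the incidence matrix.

Incidence matrix C (rows=places, cols=transitions):
       t0   t1   t2   t3   t4
   p0   0   -2    0   -1    2
   p1   0    1    0    0    0
   p2   1    0    4    0    0
   p3  -1    0    0    0    0
   p4   0    0    0    0   -2
   p5   0    0    0    1    0
   p6   0    0   -4    0    0
   p7   1    0    0    0    0

Candidate y = [1, 2, 0, 0, 1, 1, 0, 0]; check y·C column-wise:
  col t0: 1·0 + 2·0 + 0·1 + 0·-1 + 1·0 + 1·0 + 0·1 = 0
  col t1: 1·-2 + 2·1 + 1·0 + 1·0 = 0
  col t2: 1·0 + 2·0 + 0·4 + 1·0 + 1·0 + 0·-4 = 0
  col t3: 1·-1 + 2·0 + 1·0 + 1·1 = 0
  col t4: 1·2 + 2·0 + 1·-2 + 1·0 = 0

y = (p0:1, p1:2, p2:0, p3:0, p4:1, p5:1, p6:0, p7:0)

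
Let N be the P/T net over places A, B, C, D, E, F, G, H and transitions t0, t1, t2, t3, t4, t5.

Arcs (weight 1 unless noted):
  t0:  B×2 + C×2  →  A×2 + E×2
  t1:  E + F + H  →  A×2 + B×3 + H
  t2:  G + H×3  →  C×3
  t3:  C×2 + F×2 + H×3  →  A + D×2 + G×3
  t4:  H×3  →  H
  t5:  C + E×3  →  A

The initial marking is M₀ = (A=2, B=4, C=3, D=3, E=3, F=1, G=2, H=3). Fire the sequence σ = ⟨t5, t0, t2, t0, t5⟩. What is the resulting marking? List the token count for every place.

(A=8, B=0, C=0, D=3, E=1, F=1, G=1, H=0)

step 1: fire t5:  (A=2, B=4, C=3, D=3, E=3, F=1, G=2, H=3) → (A=3, B=4, C=2, D=3, E=0, F=1, G=2, H=3)
step 2: fire t0:  (A=3, B=4, C=2, D=3, E=0, F=1, G=2, H=3) → (A=5, B=2, C=0, D=3, E=2, F=1, G=2, H=3)
step 3: fire t2:  (A=5, B=2, C=0, D=3, E=2, F=1, G=2, H=3) → (A=5, B=2, C=3, D=3, E=2, F=1, G=1, H=0)
step 4: fire t0:  (A=5, B=2, C=3, D=3, E=2, F=1, G=1, H=0) → (A=7, B=0, C=1, D=3, E=4, F=1, G=1, H=0)
step 5: fire t5:  (A=7, B=0, C=1, D=3, E=4, F=1, G=1, H=0) → (A=8, B=0, C=0, D=3, E=1, F=1, G=1, H=0)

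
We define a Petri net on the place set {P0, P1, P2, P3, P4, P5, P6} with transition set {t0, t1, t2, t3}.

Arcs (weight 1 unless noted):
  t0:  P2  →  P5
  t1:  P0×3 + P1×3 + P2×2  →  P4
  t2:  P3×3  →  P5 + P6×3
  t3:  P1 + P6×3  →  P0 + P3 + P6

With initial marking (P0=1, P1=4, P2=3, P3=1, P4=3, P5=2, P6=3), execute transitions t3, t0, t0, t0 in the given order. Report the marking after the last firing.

step 1: fire t3:  (P0=1, P1=4, P2=3, P3=1, P4=3, P5=2, P6=3) → (P0=2, P1=3, P2=3, P3=2, P4=3, P5=2, P6=1)
step 2: fire t0:  (P0=2, P1=3, P2=3, P3=2, P4=3, P5=2, P6=1) → (P0=2, P1=3, P2=2, P3=2, P4=3, P5=3, P6=1)
step 3: fire t0:  (P0=2, P1=3, P2=2, P3=2, P4=3, P5=3, P6=1) → (P0=2, P1=3, P2=1, P3=2, P4=3, P5=4, P6=1)
step 4: fire t0:  (P0=2, P1=3, P2=1, P3=2, P4=3, P5=4, P6=1) → (P0=2, P1=3, P2=0, P3=2, P4=3, P5=5, P6=1)

(P0=2, P1=3, P2=0, P3=2, P4=3, P5=5, P6=1)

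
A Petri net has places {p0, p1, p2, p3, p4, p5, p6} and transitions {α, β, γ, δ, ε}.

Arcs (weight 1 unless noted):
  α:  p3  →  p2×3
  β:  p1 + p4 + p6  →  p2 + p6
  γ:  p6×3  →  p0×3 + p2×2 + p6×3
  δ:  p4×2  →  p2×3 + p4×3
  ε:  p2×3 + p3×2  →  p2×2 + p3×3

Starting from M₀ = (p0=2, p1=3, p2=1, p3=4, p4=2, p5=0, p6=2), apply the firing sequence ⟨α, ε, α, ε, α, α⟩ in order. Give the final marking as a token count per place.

step 1: fire α:  (p0=2, p1=3, p2=1, p3=4, p4=2, p5=0, p6=2) → (p0=2, p1=3, p2=4, p3=3, p4=2, p5=0, p6=2)
step 2: fire ε:  (p0=2, p1=3, p2=4, p3=3, p4=2, p5=0, p6=2) → (p0=2, p1=3, p2=3, p3=4, p4=2, p5=0, p6=2)
step 3: fire α:  (p0=2, p1=3, p2=3, p3=4, p4=2, p5=0, p6=2) → (p0=2, p1=3, p2=6, p3=3, p4=2, p5=0, p6=2)
step 4: fire ε:  (p0=2, p1=3, p2=6, p3=3, p4=2, p5=0, p6=2) → (p0=2, p1=3, p2=5, p3=4, p4=2, p5=0, p6=2)
step 5: fire α:  (p0=2, p1=3, p2=5, p3=4, p4=2, p5=0, p6=2) → (p0=2, p1=3, p2=8, p3=3, p4=2, p5=0, p6=2)
step 6: fire α:  (p0=2, p1=3, p2=8, p3=3, p4=2, p5=0, p6=2) → (p0=2, p1=3, p2=11, p3=2, p4=2, p5=0, p6=2)

(p0=2, p1=3, p2=11, p3=2, p4=2, p5=0, p6=2)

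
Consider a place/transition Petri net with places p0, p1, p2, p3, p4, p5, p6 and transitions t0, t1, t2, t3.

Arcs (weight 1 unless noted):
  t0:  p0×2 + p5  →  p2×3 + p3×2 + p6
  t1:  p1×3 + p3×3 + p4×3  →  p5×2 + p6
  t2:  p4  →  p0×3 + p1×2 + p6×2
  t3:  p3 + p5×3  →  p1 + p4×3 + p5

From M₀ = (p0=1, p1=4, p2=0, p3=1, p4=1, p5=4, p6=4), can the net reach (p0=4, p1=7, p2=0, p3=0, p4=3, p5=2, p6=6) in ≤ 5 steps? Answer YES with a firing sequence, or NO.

step 1: fire t2:  (p0=1, p1=4, p2=0, p3=1, p4=1, p5=4, p6=4) → (p0=4, p1=6, p2=0, p3=1, p4=0, p5=4, p6=6)
step 2: fire t3:  (p0=4, p1=6, p2=0, p3=1, p4=0, p5=4, p6=6) → (p0=4, p1=7, p2=0, p3=0, p4=3, p5=2, p6=6)

YES — reachable via ⟨t2, t3⟩ (2 firings)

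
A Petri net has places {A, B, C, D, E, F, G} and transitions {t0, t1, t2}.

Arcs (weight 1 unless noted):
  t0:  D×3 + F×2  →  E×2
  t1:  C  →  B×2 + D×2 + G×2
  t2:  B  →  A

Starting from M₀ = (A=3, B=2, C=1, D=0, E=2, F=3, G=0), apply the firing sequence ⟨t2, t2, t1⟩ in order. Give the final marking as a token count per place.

step 1: fire t2:  (A=3, B=2, C=1, D=0, E=2, F=3, G=0) → (A=4, B=1, C=1, D=0, E=2, F=3, G=0)
step 2: fire t2:  (A=4, B=1, C=1, D=0, E=2, F=3, G=0) → (A=5, B=0, C=1, D=0, E=2, F=3, G=0)
step 3: fire t1:  (A=5, B=0, C=1, D=0, E=2, F=3, G=0) → (A=5, B=2, C=0, D=2, E=2, F=3, G=2)

(A=5, B=2, C=0, D=2, E=2, F=3, G=2)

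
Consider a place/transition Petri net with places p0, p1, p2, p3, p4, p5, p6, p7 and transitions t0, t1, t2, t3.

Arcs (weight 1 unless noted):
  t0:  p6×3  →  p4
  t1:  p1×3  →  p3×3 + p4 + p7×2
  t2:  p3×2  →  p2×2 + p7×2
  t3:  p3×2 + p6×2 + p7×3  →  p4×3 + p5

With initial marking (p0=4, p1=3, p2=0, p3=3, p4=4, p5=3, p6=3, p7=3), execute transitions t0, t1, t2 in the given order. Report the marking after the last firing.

(p0=4, p1=0, p2=2, p3=4, p4=6, p5=3, p6=0, p7=7)

step 1: fire t0:  (p0=4, p1=3, p2=0, p3=3, p4=4, p5=3, p6=3, p7=3) → (p0=4, p1=3, p2=0, p3=3, p4=5, p5=3, p6=0, p7=3)
step 2: fire t1:  (p0=4, p1=3, p2=0, p3=3, p4=5, p5=3, p6=0, p7=3) → (p0=4, p1=0, p2=0, p3=6, p4=6, p5=3, p6=0, p7=5)
step 3: fire t2:  (p0=4, p1=0, p2=0, p3=6, p4=6, p5=3, p6=0, p7=5) → (p0=4, p1=0, p2=2, p3=4, p4=6, p5=3, p6=0, p7=7)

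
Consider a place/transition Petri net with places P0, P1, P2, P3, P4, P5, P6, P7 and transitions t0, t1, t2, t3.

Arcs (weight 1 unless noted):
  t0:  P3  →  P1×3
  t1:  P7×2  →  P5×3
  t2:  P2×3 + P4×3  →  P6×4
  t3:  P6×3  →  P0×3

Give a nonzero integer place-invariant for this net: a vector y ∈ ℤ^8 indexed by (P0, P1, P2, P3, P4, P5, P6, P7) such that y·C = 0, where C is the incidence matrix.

Incidence matrix C (rows=places, cols=transitions):
       t0   t1   t2   t3
   P0   0    0    0    3
   P1   3    0    0    0
   P2   0    0   -3    0
   P3  -1    0    0    0
   P4   0    0   -3    0
   P5   0    3    0    0
   P6   0    0    4   -3
   P7   0   -2    0    0

Candidate y = [0, 1, 0, 3, 0, 0, 0, 0]; check y·C column-wise:
  col t0: 1·3 + 3·-1 = 0
  col t1: 1·0 + 3·0 + 0·3 + 0·-2 = 0
  col t2: 1·0 + 0·-3 + 3·0 + 0·-3 + 0·4 = 0
  col t3: 0·3 + 1·0 + 3·0 + 0·-3 = 0

y = (P0:0, P1:1, P2:0, P3:3, P4:0, P5:0, P6:0, P7:0)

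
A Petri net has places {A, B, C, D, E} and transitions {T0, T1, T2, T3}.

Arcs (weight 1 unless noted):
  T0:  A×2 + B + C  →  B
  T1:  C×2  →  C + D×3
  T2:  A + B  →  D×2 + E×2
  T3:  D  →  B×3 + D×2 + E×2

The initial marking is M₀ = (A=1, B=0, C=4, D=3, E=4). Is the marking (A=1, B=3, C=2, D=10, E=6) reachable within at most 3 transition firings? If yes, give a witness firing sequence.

step 1: fire T1:  (A=1, B=0, C=4, D=3, E=4) → (A=1, B=0, C=3, D=6, E=4)
step 2: fire T1:  (A=1, B=0, C=3, D=6, E=4) → (A=1, B=0, C=2, D=9, E=4)
step 3: fire T3:  (A=1, B=0, C=2, D=9, E=4) → (A=1, B=3, C=2, D=10, E=6)

YES — reachable via ⟨T1, T1, T3⟩ (3 firings)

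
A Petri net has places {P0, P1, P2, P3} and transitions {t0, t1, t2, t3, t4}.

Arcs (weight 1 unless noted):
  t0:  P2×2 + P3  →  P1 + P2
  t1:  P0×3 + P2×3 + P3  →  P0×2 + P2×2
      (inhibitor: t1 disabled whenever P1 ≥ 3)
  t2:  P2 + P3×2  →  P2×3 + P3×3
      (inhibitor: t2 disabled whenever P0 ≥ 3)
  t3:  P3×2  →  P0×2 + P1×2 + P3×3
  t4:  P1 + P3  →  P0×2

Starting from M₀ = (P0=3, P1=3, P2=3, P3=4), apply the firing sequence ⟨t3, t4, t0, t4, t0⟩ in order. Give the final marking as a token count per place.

step 1: fire t3:  (P0=3, P1=3, P2=3, P3=4) → (P0=5, P1=5, P2=3, P3=5)
step 2: fire t4:  (P0=5, P1=5, P2=3, P3=5) → (P0=7, P1=4, P2=3, P3=4)
step 3: fire t0:  (P0=7, P1=4, P2=3, P3=4) → (P0=7, P1=5, P2=2, P3=3)
step 4: fire t4:  (P0=7, P1=5, P2=2, P3=3) → (P0=9, P1=4, P2=2, P3=2)
step 5: fire t0:  (P0=9, P1=4, P2=2, P3=2) → (P0=9, P1=5, P2=1, P3=1)

(P0=9, P1=5, P2=1, P3=1)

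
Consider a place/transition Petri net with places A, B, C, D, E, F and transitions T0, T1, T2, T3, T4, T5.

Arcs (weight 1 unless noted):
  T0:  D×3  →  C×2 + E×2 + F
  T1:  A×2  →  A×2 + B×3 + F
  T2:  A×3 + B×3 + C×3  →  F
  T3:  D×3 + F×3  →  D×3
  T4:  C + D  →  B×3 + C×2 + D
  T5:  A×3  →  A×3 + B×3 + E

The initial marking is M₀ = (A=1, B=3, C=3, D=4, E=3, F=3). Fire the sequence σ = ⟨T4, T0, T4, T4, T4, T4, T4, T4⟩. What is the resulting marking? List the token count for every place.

(A=1, B=24, C=12, D=1, E=5, F=4)

step 1: fire T4:  (A=1, B=3, C=3, D=4, E=3, F=3) → (A=1, B=6, C=4, D=4, E=3, F=3)
step 2: fire T0:  (A=1, B=6, C=4, D=4, E=3, F=3) → (A=1, B=6, C=6, D=1, E=5, F=4)
step 3: fire T4:  (A=1, B=6, C=6, D=1, E=5, F=4) → (A=1, B=9, C=7, D=1, E=5, F=4)
step 4: fire T4:  (A=1, B=9, C=7, D=1, E=5, F=4) → (A=1, B=12, C=8, D=1, E=5, F=4)
step 5: fire T4:  (A=1, B=12, C=8, D=1, E=5, F=4) → (A=1, B=15, C=9, D=1, E=5, F=4)
step 6: fire T4:  (A=1, B=15, C=9, D=1, E=5, F=4) → (A=1, B=18, C=10, D=1, E=5, F=4)
step 7: fire T4:  (A=1, B=18, C=10, D=1, E=5, F=4) → (A=1, B=21, C=11, D=1, E=5, F=4)
step 8: fire T4:  (A=1, B=21, C=11, D=1, E=5, F=4) → (A=1, B=24, C=12, D=1, E=5, F=4)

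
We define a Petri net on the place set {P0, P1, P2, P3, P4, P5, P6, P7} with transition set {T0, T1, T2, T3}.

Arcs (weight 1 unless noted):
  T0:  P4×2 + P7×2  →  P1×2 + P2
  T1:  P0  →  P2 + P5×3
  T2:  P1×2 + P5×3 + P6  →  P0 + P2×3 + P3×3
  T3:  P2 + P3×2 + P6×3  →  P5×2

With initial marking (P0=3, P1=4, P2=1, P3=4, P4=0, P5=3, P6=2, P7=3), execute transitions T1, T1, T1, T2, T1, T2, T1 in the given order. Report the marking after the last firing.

step 1: fire T1:  (P0=3, P1=4, P2=1, P3=4, P4=0, P5=3, P6=2, P7=3) → (P0=2, P1=4, P2=2, P3=4, P4=0, P5=6, P6=2, P7=3)
step 2: fire T1:  (P0=2, P1=4, P2=2, P3=4, P4=0, P5=6, P6=2, P7=3) → (P0=1, P1=4, P2=3, P3=4, P4=0, P5=9, P6=2, P7=3)
step 3: fire T1:  (P0=1, P1=4, P2=3, P3=4, P4=0, P5=9, P6=2, P7=3) → (P0=0, P1=4, P2=4, P3=4, P4=0, P5=12, P6=2, P7=3)
step 4: fire T2:  (P0=0, P1=4, P2=4, P3=4, P4=0, P5=12, P6=2, P7=3) → (P0=1, P1=2, P2=7, P3=7, P4=0, P5=9, P6=1, P7=3)
step 5: fire T1:  (P0=1, P1=2, P2=7, P3=7, P4=0, P5=9, P6=1, P7=3) → (P0=0, P1=2, P2=8, P3=7, P4=0, P5=12, P6=1, P7=3)
step 6: fire T2:  (P0=0, P1=2, P2=8, P3=7, P4=0, P5=12, P6=1, P7=3) → (P0=1, P1=0, P2=11, P3=10, P4=0, P5=9, P6=0, P7=3)
step 7: fire T1:  (P0=1, P1=0, P2=11, P3=10, P4=0, P5=9, P6=0, P7=3) → (P0=0, P1=0, P2=12, P3=10, P4=0, P5=12, P6=0, P7=3)

(P0=0, P1=0, P2=12, P3=10, P4=0, P5=12, P6=0, P7=3)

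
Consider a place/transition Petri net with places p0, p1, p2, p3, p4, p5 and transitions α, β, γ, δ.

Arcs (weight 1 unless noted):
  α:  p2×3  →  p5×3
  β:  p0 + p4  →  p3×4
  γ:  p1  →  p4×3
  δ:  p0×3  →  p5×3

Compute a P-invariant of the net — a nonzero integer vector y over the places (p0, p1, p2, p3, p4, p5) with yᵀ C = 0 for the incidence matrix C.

y = (p0:0, p1:12, p2:0, p3:1, p4:4, p5:0)

Incidence matrix C (rows=places, cols=transitions):
        α    β    γ    δ
   p0   0   -1    0   -3
   p1   0    0   -1    0
   p2  -3    0    0    0
   p3   0    4    0    0
   p4   0   -1    3    0
   p5   3    0    0    3

Candidate y = [0, 12, 0, 1, 4, 0]; check y·C column-wise:
  col α: 12·0 + 0·-3 + 1·0 + 4·0 + 0·3 = 0
  col β: 0·-1 + 12·0 + 1·4 + 4·-1 = 0
  col γ: 12·-1 + 1·0 + 4·3 = 0
  col δ: 0·-3 + 12·0 + 1·0 + 4·0 + 0·3 = 0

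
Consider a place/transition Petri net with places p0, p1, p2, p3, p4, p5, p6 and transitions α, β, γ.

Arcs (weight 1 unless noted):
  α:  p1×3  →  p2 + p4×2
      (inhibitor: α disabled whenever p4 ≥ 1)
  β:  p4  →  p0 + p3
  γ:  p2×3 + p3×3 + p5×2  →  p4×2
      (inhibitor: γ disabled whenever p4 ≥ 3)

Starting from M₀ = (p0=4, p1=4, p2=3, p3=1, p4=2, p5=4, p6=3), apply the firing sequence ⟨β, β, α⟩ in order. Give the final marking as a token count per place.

(p0=6, p1=1, p2=4, p3=3, p4=2, p5=4, p6=3)

step 1: fire β:  (p0=4, p1=4, p2=3, p3=1, p4=2, p5=4, p6=3) → (p0=5, p1=4, p2=3, p3=2, p4=1, p5=4, p6=3)
step 2: fire β:  (p0=5, p1=4, p2=3, p3=2, p4=1, p5=4, p6=3) → (p0=6, p1=4, p2=3, p3=3, p4=0, p5=4, p6=3)
step 3: fire α:  (p0=6, p1=4, p2=3, p3=3, p4=0, p5=4, p6=3) → (p0=6, p1=1, p2=4, p3=3, p4=2, p5=4, p6=3)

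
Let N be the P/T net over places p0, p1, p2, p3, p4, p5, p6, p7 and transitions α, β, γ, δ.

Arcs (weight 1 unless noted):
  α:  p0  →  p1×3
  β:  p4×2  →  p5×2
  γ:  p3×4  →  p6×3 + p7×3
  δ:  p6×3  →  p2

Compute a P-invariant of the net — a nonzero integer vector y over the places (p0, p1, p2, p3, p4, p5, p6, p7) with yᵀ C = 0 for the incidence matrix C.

Incidence matrix C (rows=places, cols=transitions):
        α    β    γ    δ
   p0  -1    0    0    0
   p1   3    0    0    0
   p2   0    0    0    1
   p3   0    0   -4    0
   p4   0   -2    0    0
   p5   0    2    0    0
   p6   0    0    3   -3
   p7   0    0    3    0

Candidate y = [3, 1, 0, 0, 0, 0, 0, 0]; check y·C column-wise:
  col α: 3·-1 + 1·3 = 0
  col β: 3·0 + 1·0 + 0·-2 + 0·2 = 0
  col γ: 3·0 + 1·0 + 0·-4 + 0·3 + 0·3 = 0
  col δ: 3·0 + 1·0 + 0·1 + 0·-3 = 0

y = (p0:3, p1:1, p2:0, p3:0, p4:0, p5:0, p6:0, p7:0)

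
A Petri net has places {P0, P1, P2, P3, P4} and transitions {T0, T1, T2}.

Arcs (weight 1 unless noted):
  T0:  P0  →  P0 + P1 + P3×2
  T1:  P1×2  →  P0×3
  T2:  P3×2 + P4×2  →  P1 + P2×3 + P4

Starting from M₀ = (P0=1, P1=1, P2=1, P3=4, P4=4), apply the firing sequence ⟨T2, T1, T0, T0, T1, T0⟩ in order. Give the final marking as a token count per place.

step 1: fire T2:  (P0=1, P1=1, P2=1, P3=4, P4=4) → (P0=1, P1=2, P2=4, P3=2, P4=3)
step 2: fire T1:  (P0=1, P1=2, P2=4, P3=2, P4=3) → (P0=4, P1=0, P2=4, P3=2, P4=3)
step 3: fire T0:  (P0=4, P1=0, P2=4, P3=2, P4=3) → (P0=4, P1=1, P2=4, P3=4, P4=3)
step 4: fire T0:  (P0=4, P1=1, P2=4, P3=4, P4=3) → (P0=4, P1=2, P2=4, P3=6, P4=3)
step 5: fire T1:  (P0=4, P1=2, P2=4, P3=6, P4=3) → (P0=7, P1=0, P2=4, P3=6, P4=3)
step 6: fire T0:  (P0=7, P1=0, P2=4, P3=6, P4=3) → (P0=7, P1=1, P2=4, P3=8, P4=3)

(P0=7, P1=1, P2=4, P3=8, P4=3)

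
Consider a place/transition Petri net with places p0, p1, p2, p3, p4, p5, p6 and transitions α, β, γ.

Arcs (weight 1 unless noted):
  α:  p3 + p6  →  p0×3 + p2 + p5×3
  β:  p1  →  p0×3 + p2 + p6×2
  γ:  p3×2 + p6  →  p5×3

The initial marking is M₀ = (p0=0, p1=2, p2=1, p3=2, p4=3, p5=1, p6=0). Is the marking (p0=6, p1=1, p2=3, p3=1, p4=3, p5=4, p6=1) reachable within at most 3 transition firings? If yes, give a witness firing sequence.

YES — reachable via ⟨β, α⟩ (2 firings)

step 1: fire β:  (p0=0, p1=2, p2=1, p3=2, p4=3, p5=1, p6=0) → (p0=3, p1=1, p2=2, p3=2, p4=3, p5=1, p6=2)
step 2: fire α:  (p0=3, p1=1, p2=2, p3=2, p4=3, p5=1, p6=2) → (p0=6, p1=1, p2=3, p3=1, p4=3, p5=4, p6=1)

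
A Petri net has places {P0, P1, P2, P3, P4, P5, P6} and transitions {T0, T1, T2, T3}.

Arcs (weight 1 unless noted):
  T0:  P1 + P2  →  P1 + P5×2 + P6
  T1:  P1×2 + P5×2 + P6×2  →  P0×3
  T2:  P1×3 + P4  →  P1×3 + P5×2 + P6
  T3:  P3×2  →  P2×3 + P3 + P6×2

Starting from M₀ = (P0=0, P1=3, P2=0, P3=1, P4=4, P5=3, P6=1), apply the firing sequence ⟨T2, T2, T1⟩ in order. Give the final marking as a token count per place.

(P0=3, P1=1, P2=0, P3=1, P4=2, P5=5, P6=1)

step 1: fire T2:  (P0=0, P1=3, P2=0, P3=1, P4=4, P5=3, P6=1) → (P0=0, P1=3, P2=0, P3=1, P4=3, P5=5, P6=2)
step 2: fire T2:  (P0=0, P1=3, P2=0, P3=1, P4=3, P5=5, P6=2) → (P0=0, P1=3, P2=0, P3=1, P4=2, P5=7, P6=3)
step 3: fire T1:  (P0=0, P1=3, P2=0, P3=1, P4=2, P5=7, P6=3) → (P0=3, P1=1, P2=0, P3=1, P4=2, P5=5, P6=1)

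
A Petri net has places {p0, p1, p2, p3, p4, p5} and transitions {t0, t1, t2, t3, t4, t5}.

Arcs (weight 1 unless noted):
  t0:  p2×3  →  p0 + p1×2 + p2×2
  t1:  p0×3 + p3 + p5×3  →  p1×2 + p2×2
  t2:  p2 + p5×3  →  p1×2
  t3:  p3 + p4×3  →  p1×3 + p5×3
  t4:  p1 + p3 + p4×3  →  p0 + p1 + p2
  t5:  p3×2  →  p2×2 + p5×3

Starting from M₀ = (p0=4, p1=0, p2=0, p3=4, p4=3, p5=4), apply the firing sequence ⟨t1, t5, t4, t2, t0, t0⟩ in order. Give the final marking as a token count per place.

(p0=4, p1=8, p2=2, p3=0, p4=0, p5=1)

step 1: fire t1:  (p0=4, p1=0, p2=0, p3=4, p4=3, p5=4) → (p0=1, p1=2, p2=2, p3=3, p4=3, p5=1)
step 2: fire t5:  (p0=1, p1=2, p2=2, p3=3, p4=3, p5=1) → (p0=1, p1=2, p2=4, p3=1, p4=3, p5=4)
step 3: fire t4:  (p0=1, p1=2, p2=4, p3=1, p4=3, p5=4) → (p0=2, p1=2, p2=5, p3=0, p4=0, p5=4)
step 4: fire t2:  (p0=2, p1=2, p2=5, p3=0, p4=0, p5=4) → (p0=2, p1=4, p2=4, p3=0, p4=0, p5=1)
step 5: fire t0:  (p0=2, p1=4, p2=4, p3=0, p4=0, p5=1) → (p0=3, p1=6, p2=3, p3=0, p4=0, p5=1)
step 6: fire t0:  (p0=3, p1=6, p2=3, p3=0, p4=0, p5=1) → (p0=4, p1=8, p2=2, p3=0, p4=0, p5=1)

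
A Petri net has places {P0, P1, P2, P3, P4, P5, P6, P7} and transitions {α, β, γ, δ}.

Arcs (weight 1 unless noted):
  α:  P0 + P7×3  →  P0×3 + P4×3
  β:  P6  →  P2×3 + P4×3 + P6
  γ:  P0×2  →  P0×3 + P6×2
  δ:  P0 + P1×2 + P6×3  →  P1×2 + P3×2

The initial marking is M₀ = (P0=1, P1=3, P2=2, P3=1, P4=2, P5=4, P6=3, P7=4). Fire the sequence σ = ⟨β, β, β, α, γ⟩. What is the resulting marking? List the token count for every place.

step 1: fire β:  (P0=1, P1=3, P2=2, P3=1, P4=2, P5=4, P6=3, P7=4) → (P0=1, P1=3, P2=5, P3=1, P4=5, P5=4, P6=3, P7=4)
step 2: fire β:  (P0=1, P1=3, P2=5, P3=1, P4=5, P5=4, P6=3, P7=4) → (P0=1, P1=3, P2=8, P3=1, P4=8, P5=4, P6=3, P7=4)
step 3: fire β:  (P0=1, P1=3, P2=8, P3=1, P4=8, P5=4, P6=3, P7=4) → (P0=1, P1=3, P2=11, P3=1, P4=11, P5=4, P6=3, P7=4)
step 4: fire α:  (P0=1, P1=3, P2=11, P3=1, P4=11, P5=4, P6=3, P7=4) → (P0=3, P1=3, P2=11, P3=1, P4=14, P5=4, P6=3, P7=1)
step 5: fire γ:  (P0=3, P1=3, P2=11, P3=1, P4=14, P5=4, P6=3, P7=1) → (P0=4, P1=3, P2=11, P3=1, P4=14, P5=4, P6=5, P7=1)

(P0=4, P1=3, P2=11, P3=1, P4=14, P5=4, P6=5, P7=1)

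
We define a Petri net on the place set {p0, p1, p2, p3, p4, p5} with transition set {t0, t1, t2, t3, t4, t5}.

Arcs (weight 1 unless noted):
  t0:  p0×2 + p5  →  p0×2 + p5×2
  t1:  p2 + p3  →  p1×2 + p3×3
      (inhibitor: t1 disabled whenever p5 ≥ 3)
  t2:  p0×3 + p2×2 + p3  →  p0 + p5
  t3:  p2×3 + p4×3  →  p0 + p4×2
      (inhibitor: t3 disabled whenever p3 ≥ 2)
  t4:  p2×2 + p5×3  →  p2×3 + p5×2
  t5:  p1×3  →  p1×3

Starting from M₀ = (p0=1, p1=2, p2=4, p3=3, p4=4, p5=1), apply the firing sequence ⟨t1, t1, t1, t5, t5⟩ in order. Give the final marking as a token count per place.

step 1: fire t1:  (p0=1, p1=2, p2=4, p3=3, p4=4, p5=1) → (p0=1, p1=4, p2=3, p3=5, p4=4, p5=1)
step 2: fire t1:  (p0=1, p1=4, p2=3, p3=5, p4=4, p5=1) → (p0=1, p1=6, p2=2, p3=7, p4=4, p5=1)
step 3: fire t1:  (p0=1, p1=6, p2=2, p3=7, p4=4, p5=1) → (p0=1, p1=8, p2=1, p3=9, p4=4, p5=1)
step 4: fire t5:  (p0=1, p1=8, p2=1, p3=9, p4=4, p5=1) → (p0=1, p1=8, p2=1, p3=9, p4=4, p5=1)
step 5: fire t5:  (p0=1, p1=8, p2=1, p3=9, p4=4, p5=1) → (p0=1, p1=8, p2=1, p3=9, p4=4, p5=1)

(p0=1, p1=8, p2=1, p3=9, p4=4, p5=1)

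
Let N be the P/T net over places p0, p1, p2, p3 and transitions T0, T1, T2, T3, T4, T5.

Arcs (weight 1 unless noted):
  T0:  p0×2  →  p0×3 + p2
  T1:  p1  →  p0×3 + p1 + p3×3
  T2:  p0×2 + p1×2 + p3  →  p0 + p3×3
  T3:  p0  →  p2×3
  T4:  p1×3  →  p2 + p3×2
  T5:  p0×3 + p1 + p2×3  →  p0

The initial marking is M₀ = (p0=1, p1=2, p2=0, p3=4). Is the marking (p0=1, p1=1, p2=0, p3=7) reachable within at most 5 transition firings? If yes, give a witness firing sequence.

YES — reachable via ⟨T1, T3, T5⟩ (3 firings)

step 1: fire T1:  (p0=1, p1=2, p2=0, p3=4) → (p0=4, p1=2, p2=0, p3=7)
step 2: fire T3:  (p0=4, p1=2, p2=0, p3=7) → (p0=3, p1=2, p2=3, p3=7)
step 3: fire T5:  (p0=3, p1=2, p2=3, p3=7) → (p0=1, p1=1, p2=0, p3=7)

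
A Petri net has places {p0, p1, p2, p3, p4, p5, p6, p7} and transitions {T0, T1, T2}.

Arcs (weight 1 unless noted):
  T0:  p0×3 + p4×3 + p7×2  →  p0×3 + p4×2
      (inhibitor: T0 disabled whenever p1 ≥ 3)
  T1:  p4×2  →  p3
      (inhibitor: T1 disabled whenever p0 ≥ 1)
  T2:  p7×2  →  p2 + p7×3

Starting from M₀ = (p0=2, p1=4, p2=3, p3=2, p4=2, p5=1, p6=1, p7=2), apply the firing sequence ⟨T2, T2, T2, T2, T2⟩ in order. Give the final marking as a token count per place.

(p0=2, p1=4, p2=8, p3=2, p4=2, p5=1, p6=1, p7=7)

step 1: fire T2:  (p0=2, p1=4, p2=3, p3=2, p4=2, p5=1, p6=1, p7=2) → (p0=2, p1=4, p2=4, p3=2, p4=2, p5=1, p6=1, p7=3)
step 2: fire T2:  (p0=2, p1=4, p2=4, p3=2, p4=2, p5=1, p6=1, p7=3) → (p0=2, p1=4, p2=5, p3=2, p4=2, p5=1, p6=1, p7=4)
step 3: fire T2:  (p0=2, p1=4, p2=5, p3=2, p4=2, p5=1, p6=1, p7=4) → (p0=2, p1=4, p2=6, p3=2, p4=2, p5=1, p6=1, p7=5)
step 4: fire T2:  (p0=2, p1=4, p2=6, p3=2, p4=2, p5=1, p6=1, p7=5) → (p0=2, p1=4, p2=7, p3=2, p4=2, p5=1, p6=1, p7=6)
step 5: fire T2:  (p0=2, p1=4, p2=7, p3=2, p4=2, p5=1, p6=1, p7=6) → (p0=2, p1=4, p2=8, p3=2, p4=2, p5=1, p6=1, p7=7)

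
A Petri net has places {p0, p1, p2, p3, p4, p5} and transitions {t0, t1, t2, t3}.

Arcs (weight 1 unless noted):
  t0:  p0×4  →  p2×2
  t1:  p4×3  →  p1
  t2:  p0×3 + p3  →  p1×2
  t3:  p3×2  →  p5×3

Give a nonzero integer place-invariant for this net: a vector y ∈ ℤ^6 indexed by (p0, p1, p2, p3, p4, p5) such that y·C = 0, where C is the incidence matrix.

y = (p0:2, p1:3, p2:4, p3:0, p4:1, p5:0)

Incidence matrix C (rows=places, cols=transitions):
       t0   t1   t2   t3
   p0  -4    0   -3    0
   p1   0    1    2    0
   p2   2    0    0    0
   p3   0    0   -1   -2
   p4   0   -3    0    0
   p5   0    0    0    3

Candidate y = [2, 3, 4, 0, 1, 0]; check y·C column-wise:
  col t0: 2·-4 + 3·0 + 4·2 + 1·0 = 0
  col t1: 2·0 + 3·1 + 4·0 + 1·-3 = 0
  col t2: 2·-3 + 3·2 + 4·0 + 0·-1 + 1·0 = 0
  col t3: 2·0 + 3·0 + 4·0 + 0·-2 + 1·0 + 0·3 = 0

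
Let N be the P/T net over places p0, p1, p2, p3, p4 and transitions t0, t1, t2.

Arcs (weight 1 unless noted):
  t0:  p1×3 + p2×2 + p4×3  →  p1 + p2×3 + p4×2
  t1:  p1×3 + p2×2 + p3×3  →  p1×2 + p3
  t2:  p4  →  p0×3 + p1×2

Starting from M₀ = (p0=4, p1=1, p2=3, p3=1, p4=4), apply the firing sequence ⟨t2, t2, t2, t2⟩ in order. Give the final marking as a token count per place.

step 1: fire t2:  (p0=4, p1=1, p2=3, p3=1, p4=4) → (p0=7, p1=3, p2=3, p3=1, p4=3)
step 2: fire t2:  (p0=7, p1=3, p2=3, p3=1, p4=3) → (p0=10, p1=5, p2=3, p3=1, p4=2)
step 3: fire t2:  (p0=10, p1=5, p2=3, p3=1, p4=2) → (p0=13, p1=7, p2=3, p3=1, p4=1)
step 4: fire t2:  (p0=13, p1=7, p2=3, p3=1, p4=1) → (p0=16, p1=9, p2=3, p3=1, p4=0)

(p0=16, p1=9, p2=3, p3=1, p4=0)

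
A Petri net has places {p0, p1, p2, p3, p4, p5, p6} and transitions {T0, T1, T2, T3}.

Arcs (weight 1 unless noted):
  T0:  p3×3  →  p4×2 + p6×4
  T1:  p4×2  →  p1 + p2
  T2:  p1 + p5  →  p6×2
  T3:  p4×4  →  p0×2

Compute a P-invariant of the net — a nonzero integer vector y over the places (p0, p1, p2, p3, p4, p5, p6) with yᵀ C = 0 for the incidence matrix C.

Incidence matrix C (rows=places, cols=transitions):
       T0   T1   T2   T3
   p0   0    0    0    2
   p1   0    1   -1    0
   p2   0    1    0    0
   p3  -3    0    0    0
   p4   2   -2    0   -4
   p5   0    0   -1    0
   p6   4    0    2    0

Candidate y = [6, 0, 6, 2, 3, 0, 0]; check y·C column-wise:
  col T0: 6·0 + 6·0 + 2·-3 + 3·2 + 0·4 = 0
  col T1: 6·0 + 0·1 + 6·1 + 2·0 + 3·-2 = 0
  col T2: 6·0 + 0·-1 + 6·0 + 2·0 + 3·0 + 0·-1 + 0·2 = 0
  col T3: 6·2 + 6·0 + 2·0 + 3·-4 = 0

y = (p0:6, p1:0, p2:6, p3:2, p4:3, p5:0, p6:0)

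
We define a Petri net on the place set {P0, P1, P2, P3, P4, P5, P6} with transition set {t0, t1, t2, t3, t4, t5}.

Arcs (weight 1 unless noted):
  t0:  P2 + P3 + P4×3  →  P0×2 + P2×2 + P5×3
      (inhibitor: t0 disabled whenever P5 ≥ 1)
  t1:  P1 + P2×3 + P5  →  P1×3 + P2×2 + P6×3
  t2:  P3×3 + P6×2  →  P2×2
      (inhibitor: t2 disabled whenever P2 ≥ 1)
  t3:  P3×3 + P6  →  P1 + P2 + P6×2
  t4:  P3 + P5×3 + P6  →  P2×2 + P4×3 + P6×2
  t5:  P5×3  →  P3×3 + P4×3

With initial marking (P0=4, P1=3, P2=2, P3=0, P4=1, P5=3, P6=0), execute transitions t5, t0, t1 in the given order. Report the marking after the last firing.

(P0=6, P1=5, P2=2, P3=2, P4=1, P5=2, P6=3)

step 1: fire t5:  (P0=4, P1=3, P2=2, P3=0, P4=1, P5=3, P6=0) → (P0=4, P1=3, P2=2, P3=3, P4=4, P5=0, P6=0)
step 2: fire t0:  (P0=4, P1=3, P2=2, P3=3, P4=4, P5=0, P6=0) → (P0=6, P1=3, P2=3, P3=2, P4=1, P5=3, P6=0)
step 3: fire t1:  (P0=6, P1=3, P2=3, P3=2, P4=1, P5=3, P6=0) → (P0=6, P1=5, P2=2, P3=2, P4=1, P5=2, P6=3)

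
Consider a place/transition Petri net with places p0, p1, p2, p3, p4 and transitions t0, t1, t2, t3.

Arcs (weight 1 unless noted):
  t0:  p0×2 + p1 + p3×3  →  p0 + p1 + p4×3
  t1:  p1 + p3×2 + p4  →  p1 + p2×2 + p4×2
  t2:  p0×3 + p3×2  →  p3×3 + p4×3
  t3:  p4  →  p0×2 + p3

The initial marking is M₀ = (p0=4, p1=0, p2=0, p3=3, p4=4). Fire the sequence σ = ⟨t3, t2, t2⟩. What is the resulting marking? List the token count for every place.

step 1: fire t3:  (p0=4, p1=0, p2=0, p3=3, p4=4) → (p0=6, p1=0, p2=0, p3=4, p4=3)
step 2: fire t2:  (p0=6, p1=0, p2=0, p3=4, p4=3) → (p0=3, p1=0, p2=0, p3=5, p4=6)
step 3: fire t2:  (p0=3, p1=0, p2=0, p3=5, p4=6) → (p0=0, p1=0, p2=0, p3=6, p4=9)

(p0=0, p1=0, p2=0, p3=6, p4=9)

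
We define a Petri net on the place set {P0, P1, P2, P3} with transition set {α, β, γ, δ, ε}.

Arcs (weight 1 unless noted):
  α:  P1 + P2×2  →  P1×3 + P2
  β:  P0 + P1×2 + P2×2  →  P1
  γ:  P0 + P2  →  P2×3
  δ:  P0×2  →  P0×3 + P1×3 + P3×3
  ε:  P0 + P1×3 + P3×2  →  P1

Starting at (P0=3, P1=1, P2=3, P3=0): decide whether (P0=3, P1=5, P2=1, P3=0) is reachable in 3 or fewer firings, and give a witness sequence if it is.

YES — reachable via ⟨α, α⟩ (2 firings)

step 1: fire α:  (P0=3, P1=1, P2=3, P3=0) → (P0=3, P1=3, P2=2, P3=0)
step 2: fire α:  (P0=3, P1=3, P2=2, P3=0) → (P0=3, P1=5, P2=1, P3=0)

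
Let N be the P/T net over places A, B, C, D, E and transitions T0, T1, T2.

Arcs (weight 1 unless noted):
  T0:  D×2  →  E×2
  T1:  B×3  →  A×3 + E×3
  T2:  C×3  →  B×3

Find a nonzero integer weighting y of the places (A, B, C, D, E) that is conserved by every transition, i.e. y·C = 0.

y = (A:1, B:1, C:1, D:0, E:0)

Incidence matrix C (rows=places, cols=transitions):
       T0   T1   T2
    A   0    3    0
    B   0   -3    3
    C   0    0   -3
    D  -2    0    0
    E   2    3    0

Candidate y = [1, 1, 1, 0, 0]; check y·C column-wise:
  col T0: 1·0 + 1·0 + 1·0 + 0·-2 + 0·2 = 0
  col T1: 1·3 + 1·-3 + 1·0 + 0·3 = 0
  col T2: 1·0 + 1·3 + 1·-3 = 0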